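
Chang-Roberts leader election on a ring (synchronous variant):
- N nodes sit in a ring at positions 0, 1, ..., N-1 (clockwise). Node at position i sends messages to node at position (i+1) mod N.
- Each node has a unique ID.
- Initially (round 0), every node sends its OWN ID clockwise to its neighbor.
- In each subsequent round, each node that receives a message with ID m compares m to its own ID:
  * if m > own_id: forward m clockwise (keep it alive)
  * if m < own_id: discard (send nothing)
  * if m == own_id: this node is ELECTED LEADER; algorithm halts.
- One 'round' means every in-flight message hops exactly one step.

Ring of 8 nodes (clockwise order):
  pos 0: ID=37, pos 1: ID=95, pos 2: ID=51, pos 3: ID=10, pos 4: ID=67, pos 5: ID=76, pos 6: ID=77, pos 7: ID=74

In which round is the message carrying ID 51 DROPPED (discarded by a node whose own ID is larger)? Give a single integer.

Round 1: pos1(id95) recv 37: drop; pos2(id51) recv 95: fwd; pos3(id10) recv 51: fwd; pos4(id67) recv 10: drop; pos5(id76) recv 67: drop; pos6(id77) recv 76: drop; pos7(id74) recv 77: fwd; pos0(id37) recv 74: fwd
Round 2: pos3(id10) recv 95: fwd; pos4(id67) recv 51: drop; pos0(id37) recv 77: fwd; pos1(id95) recv 74: drop
Round 3: pos4(id67) recv 95: fwd; pos1(id95) recv 77: drop
Round 4: pos5(id76) recv 95: fwd
Round 5: pos6(id77) recv 95: fwd
Round 6: pos7(id74) recv 95: fwd
Round 7: pos0(id37) recv 95: fwd
Round 8: pos1(id95) recv 95: ELECTED
Message ID 51 originates at pos 2; dropped at pos 4 in round 2

Answer: 2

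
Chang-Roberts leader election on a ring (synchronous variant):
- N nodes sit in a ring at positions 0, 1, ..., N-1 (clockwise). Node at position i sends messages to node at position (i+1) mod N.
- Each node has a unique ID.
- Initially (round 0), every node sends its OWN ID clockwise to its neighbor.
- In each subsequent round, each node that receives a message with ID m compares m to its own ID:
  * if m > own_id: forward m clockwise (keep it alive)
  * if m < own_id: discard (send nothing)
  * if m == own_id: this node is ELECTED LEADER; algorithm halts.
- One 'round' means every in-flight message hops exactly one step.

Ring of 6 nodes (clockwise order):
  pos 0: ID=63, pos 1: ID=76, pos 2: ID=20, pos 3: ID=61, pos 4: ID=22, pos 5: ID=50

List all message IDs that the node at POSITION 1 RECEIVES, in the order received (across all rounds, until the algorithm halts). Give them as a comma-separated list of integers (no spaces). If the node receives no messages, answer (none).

Answer: 63,76

Derivation:
Round 1: pos1(id76) recv 63: drop; pos2(id20) recv 76: fwd; pos3(id61) recv 20: drop; pos4(id22) recv 61: fwd; pos5(id50) recv 22: drop; pos0(id63) recv 50: drop
Round 2: pos3(id61) recv 76: fwd; pos5(id50) recv 61: fwd
Round 3: pos4(id22) recv 76: fwd; pos0(id63) recv 61: drop
Round 4: pos5(id50) recv 76: fwd
Round 5: pos0(id63) recv 76: fwd
Round 6: pos1(id76) recv 76: ELECTED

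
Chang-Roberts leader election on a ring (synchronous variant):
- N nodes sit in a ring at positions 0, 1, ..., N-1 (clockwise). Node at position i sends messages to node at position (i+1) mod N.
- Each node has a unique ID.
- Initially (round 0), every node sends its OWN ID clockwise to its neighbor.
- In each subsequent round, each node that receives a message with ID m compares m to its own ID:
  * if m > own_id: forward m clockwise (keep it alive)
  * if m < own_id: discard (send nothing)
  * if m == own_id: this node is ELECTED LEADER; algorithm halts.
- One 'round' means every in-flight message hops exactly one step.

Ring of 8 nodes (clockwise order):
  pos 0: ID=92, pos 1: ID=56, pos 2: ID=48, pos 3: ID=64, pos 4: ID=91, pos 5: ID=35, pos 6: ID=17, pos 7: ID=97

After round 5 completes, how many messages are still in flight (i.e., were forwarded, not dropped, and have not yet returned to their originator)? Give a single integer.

Round 1: pos1(id56) recv 92: fwd; pos2(id48) recv 56: fwd; pos3(id64) recv 48: drop; pos4(id91) recv 64: drop; pos5(id35) recv 91: fwd; pos6(id17) recv 35: fwd; pos7(id97) recv 17: drop; pos0(id92) recv 97: fwd
Round 2: pos2(id48) recv 92: fwd; pos3(id64) recv 56: drop; pos6(id17) recv 91: fwd; pos7(id97) recv 35: drop; pos1(id56) recv 97: fwd
Round 3: pos3(id64) recv 92: fwd; pos7(id97) recv 91: drop; pos2(id48) recv 97: fwd
Round 4: pos4(id91) recv 92: fwd; pos3(id64) recv 97: fwd
Round 5: pos5(id35) recv 92: fwd; pos4(id91) recv 97: fwd
After round 5: 2 messages still in flight

Answer: 2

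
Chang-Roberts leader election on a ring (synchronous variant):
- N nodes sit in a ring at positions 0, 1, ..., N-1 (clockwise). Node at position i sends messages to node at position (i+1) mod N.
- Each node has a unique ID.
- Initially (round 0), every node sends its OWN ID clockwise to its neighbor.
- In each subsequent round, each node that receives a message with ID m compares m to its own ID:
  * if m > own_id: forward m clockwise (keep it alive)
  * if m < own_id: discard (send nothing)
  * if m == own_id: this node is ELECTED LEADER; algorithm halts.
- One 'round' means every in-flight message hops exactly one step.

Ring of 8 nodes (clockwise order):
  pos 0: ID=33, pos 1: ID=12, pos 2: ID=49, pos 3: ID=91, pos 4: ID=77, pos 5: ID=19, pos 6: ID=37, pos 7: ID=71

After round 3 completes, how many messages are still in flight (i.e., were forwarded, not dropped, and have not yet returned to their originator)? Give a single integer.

Round 1: pos1(id12) recv 33: fwd; pos2(id49) recv 12: drop; pos3(id91) recv 49: drop; pos4(id77) recv 91: fwd; pos5(id19) recv 77: fwd; pos6(id37) recv 19: drop; pos7(id71) recv 37: drop; pos0(id33) recv 71: fwd
Round 2: pos2(id49) recv 33: drop; pos5(id19) recv 91: fwd; pos6(id37) recv 77: fwd; pos1(id12) recv 71: fwd
Round 3: pos6(id37) recv 91: fwd; pos7(id71) recv 77: fwd; pos2(id49) recv 71: fwd
After round 3: 3 messages still in flight

Answer: 3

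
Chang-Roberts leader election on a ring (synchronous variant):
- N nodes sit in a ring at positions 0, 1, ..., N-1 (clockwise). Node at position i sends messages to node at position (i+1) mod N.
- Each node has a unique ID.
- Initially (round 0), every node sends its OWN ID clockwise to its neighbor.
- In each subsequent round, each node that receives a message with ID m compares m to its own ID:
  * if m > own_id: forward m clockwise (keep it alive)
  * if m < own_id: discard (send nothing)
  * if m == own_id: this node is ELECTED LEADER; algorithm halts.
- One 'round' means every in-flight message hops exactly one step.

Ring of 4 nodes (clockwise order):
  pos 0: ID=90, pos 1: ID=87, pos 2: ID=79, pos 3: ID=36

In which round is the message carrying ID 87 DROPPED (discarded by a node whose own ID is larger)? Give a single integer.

Answer: 3

Derivation:
Round 1: pos1(id87) recv 90: fwd; pos2(id79) recv 87: fwd; pos3(id36) recv 79: fwd; pos0(id90) recv 36: drop
Round 2: pos2(id79) recv 90: fwd; pos3(id36) recv 87: fwd; pos0(id90) recv 79: drop
Round 3: pos3(id36) recv 90: fwd; pos0(id90) recv 87: drop
Round 4: pos0(id90) recv 90: ELECTED
Message ID 87 originates at pos 1; dropped at pos 0 in round 3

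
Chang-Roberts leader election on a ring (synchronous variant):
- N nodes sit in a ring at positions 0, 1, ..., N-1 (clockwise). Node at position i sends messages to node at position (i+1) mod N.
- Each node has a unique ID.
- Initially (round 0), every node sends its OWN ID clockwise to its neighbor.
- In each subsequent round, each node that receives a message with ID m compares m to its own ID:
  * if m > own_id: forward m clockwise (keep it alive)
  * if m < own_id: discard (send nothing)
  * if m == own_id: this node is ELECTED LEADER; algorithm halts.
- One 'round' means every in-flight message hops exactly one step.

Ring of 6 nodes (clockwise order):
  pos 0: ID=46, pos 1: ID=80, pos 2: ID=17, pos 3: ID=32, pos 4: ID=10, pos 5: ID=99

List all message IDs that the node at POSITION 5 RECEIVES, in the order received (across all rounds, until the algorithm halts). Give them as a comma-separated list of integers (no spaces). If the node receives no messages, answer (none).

Answer: 10,32,80,99

Derivation:
Round 1: pos1(id80) recv 46: drop; pos2(id17) recv 80: fwd; pos3(id32) recv 17: drop; pos4(id10) recv 32: fwd; pos5(id99) recv 10: drop; pos0(id46) recv 99: fwd
Round 2: pos3(id32) recv 80: fwd; pos5(id99) recv 32: drop; pos1(id80) recv 99: fwd
Round 3: pos4(id10) recv 80: fwd; pos2(id17) recv 99: fwd
Round 4: pos5(id99) recv 80: drop; pos3(id32) recv 99: fwd
Round 5: pos4(id10) recv 99: fwd
Round 6: pos5(id99) recv 99: ELECTED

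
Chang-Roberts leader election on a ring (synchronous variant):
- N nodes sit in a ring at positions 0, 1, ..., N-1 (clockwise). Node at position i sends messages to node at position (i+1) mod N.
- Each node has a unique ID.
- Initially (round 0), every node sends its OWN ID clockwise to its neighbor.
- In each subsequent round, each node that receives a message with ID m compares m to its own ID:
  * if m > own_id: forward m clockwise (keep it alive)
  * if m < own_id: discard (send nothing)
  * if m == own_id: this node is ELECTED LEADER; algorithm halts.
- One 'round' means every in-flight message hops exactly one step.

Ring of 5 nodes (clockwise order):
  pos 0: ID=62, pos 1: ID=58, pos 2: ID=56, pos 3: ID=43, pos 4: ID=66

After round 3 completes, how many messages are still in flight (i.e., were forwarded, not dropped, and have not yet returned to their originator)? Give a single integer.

Round 1: pos1(id58) recv 62: fwd; pos2(id56) recv 58: fwd; pos3(id43) recv 56: fwd; pos4(id66) recv 43: drop; pos0(id62) recv 66: fwd
Round 2: pos2(id56) recv 62: fwd; pos3(id43) recv 58: fwd; pos4(id66) recv 56: drop; pos1(id58) recv 66: fwd
Round 3: pos3(id43) recv 62: fwd; pos4(id66) recv 58: drop; pos2(id56) recv 66: fwd
After round 3: 2 messages still in flight

Answer: 2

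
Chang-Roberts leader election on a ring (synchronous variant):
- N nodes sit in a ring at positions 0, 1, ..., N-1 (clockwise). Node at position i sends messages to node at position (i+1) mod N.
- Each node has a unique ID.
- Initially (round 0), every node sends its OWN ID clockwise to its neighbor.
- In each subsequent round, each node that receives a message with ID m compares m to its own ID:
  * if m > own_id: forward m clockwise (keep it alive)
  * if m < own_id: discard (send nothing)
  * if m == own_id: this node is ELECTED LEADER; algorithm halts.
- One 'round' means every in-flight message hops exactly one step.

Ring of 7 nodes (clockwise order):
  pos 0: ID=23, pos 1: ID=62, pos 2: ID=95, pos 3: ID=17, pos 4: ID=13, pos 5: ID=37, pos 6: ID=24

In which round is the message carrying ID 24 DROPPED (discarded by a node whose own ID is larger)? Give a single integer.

Answer: 2

Derivation:
Round 1: pos1(id62) recv 23: drop; pos2(id95) recv 62: drop; pos3(id17) recv 95: fwd; pos4(id13) recv 17: fwd; pos5(id37) recv 13: drop; pos6(id24) recv 37: fwd; pos0(id23) recv 24: fwd
Round 2: pos4(id13) recv 95: fwd; pos5(id37) recv 17: drop; pos0(id23) recv 37: fwd; pos1(id62) recv 24: drop
Round 3: pos5(id37) recv 95: fwd; pos1(id62) recv 37: drop
Round 4: pos6(id24) recv 95: fwd
Round 5: pos0(id23) recv 95: fwd
Round 6: pos1(id62) recv 95: fwd
Round 7: pos2(id95) recv 95: ELECTED
Message ID 24 originates at pos 6; dropped at pos 1 in round 2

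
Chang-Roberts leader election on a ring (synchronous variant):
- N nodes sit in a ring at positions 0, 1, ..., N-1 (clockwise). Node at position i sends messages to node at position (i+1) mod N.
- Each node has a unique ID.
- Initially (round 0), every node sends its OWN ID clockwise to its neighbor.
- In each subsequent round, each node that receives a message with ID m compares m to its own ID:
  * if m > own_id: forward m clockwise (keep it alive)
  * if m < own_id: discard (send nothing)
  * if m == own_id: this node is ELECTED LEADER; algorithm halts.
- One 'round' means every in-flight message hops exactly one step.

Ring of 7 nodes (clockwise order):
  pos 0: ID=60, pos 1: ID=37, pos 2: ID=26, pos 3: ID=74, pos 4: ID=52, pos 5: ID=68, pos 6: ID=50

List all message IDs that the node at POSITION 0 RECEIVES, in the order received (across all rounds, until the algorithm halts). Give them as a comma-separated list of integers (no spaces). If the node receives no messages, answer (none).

Answer: 50,68,74

Derivation:
Round 1: pos1(id37) recv 60: fwd; pos2(id26) recv 37: fwd; pos3(id74) recv 26: drop; pos4(id52) recv 74: fwd; pos5(id68) recv 52: drop; pos6(id50) recv 68: fwd; pos0(id60) recv 50: drop
Round 2: pos2(id26) recv 60: fwd; pos3(id74) recv 37: drop; pos5(id68) recv 74: fwd; pos0(id60) recv 68: fwd
Round 3: pos3(id74) recv 60: drop; pos6(id50) recv 74: fwd; pos1(id37) recv 68: fwd
Round 4: pos0(id60) recv 74: fwd; pos2(id26) recv 68: fwd
Round 5: pos1(id37) recv 74: fwd; pos3(id74) recv 68: drop
Round 6: pos2(id26) recv 74: fwd
Round 7: pos3(id74) recv 74: ELECTED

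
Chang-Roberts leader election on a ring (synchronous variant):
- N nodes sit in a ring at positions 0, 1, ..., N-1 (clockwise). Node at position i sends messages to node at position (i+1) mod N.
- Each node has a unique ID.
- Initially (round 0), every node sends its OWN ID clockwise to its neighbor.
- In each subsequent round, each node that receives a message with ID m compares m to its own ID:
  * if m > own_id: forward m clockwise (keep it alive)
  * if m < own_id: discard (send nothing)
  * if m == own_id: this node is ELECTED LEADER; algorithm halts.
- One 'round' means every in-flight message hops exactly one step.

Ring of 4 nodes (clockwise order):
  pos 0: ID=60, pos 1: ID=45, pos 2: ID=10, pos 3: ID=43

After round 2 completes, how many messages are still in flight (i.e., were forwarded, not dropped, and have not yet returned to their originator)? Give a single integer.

Answer: 2

Derivation:
Round 1: pos1(id45) recv 60: fwd; pos2(id10) recv 45: fwd; pos3(id43) recv 10: drop; pos0(id60) recv 43: drop
Round 2: pos2(id10) recv 60: fwd; pos3(id43) recv 45: fwd
After round 2: 2 messages still in flight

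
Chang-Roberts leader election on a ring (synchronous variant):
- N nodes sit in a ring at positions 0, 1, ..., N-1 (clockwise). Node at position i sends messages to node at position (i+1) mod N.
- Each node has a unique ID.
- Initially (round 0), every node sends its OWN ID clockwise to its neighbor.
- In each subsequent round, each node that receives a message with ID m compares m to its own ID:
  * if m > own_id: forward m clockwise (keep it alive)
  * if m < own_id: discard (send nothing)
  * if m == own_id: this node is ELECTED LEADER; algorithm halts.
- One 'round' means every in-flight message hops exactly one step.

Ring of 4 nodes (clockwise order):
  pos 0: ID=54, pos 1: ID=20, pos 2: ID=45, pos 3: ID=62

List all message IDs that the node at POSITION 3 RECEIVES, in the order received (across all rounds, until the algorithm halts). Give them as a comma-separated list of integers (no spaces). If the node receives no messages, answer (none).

Round 1: pos1(id20) recv 54: fwd; pos2(id45) recv 20: drop; pos3(id62) recv 45: drop; pos0(id54) recv 62: fwd
Round 2: pos2(id45) recv 54: fwd; pos1(id20) recv 62: fwd
Round 3: pos3(id62) recv 54: drop; pos2(id45) recv 62: fwd
Round 4: pos3(id62) recv 62: ELECTED

Answer: 45,54,62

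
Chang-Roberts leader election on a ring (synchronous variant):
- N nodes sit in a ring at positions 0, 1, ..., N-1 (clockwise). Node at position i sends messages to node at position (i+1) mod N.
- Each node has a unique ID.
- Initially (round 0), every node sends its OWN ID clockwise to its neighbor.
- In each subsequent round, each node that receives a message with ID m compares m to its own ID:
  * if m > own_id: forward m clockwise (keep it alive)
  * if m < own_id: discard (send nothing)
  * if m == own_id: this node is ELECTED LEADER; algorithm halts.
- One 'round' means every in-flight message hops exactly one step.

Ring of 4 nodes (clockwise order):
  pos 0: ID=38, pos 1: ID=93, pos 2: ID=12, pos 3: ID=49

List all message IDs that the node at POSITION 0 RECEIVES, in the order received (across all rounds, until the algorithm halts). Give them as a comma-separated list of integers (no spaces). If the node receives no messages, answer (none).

Answer: 49,93

Derivation:
Round 1: pos1(id93) recv 38: drop; pos2(id12) recv 93: fwd; pos3(id49) recv 12: drop; pos0(id38) recv 49: fwd
Round 2: pos3(id49) recv 93: fwd; pos1(id93) recv 49: drop
Round 3: pos0(id38) recv 93: fwd
Round 4: pos1(id93) recv 93: ELECTED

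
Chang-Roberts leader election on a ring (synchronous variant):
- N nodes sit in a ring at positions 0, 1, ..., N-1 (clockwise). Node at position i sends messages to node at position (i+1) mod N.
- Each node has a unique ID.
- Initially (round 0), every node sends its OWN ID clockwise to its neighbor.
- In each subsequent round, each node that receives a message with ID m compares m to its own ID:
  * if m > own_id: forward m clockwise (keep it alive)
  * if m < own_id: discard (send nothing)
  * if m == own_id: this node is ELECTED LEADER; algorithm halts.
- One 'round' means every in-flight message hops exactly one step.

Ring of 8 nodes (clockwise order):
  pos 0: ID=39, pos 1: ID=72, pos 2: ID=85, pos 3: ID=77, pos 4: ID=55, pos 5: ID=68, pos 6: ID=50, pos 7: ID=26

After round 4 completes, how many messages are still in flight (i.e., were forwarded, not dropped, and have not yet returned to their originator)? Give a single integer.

Answer: 2

Derivation:
Round 1: pos1(id72) recv 39: drop; pos2(id85) recv 72: drop; pos3(id77) recv 85: fwd; pos4(id55) recv 77: fwd; pos5(id68) recv 55: drop; pos6(id50) recv 68: fwd; pos7(id26) recv 50: fwd; pos0(id39) recv 26: drop
Round 2: pos4(id55) recv 85: fwd; pos5(id68) recv 77: fwd; pos7(id26) recv 68: fwd; pos0(id39) recv 50: fwd
Round 3: pos5(id68) recv 85: fwd; pos6(id50) recv 77: fwd; pos0(id39) recv 68: fwd; pos1(id72) recv 50: drop
Round 4: pos6(id50) recv 85: fwd; pos7(id26) recv 77: fwd; pos1(id72) recv 68: drop
After round 4: 2 messages still in flight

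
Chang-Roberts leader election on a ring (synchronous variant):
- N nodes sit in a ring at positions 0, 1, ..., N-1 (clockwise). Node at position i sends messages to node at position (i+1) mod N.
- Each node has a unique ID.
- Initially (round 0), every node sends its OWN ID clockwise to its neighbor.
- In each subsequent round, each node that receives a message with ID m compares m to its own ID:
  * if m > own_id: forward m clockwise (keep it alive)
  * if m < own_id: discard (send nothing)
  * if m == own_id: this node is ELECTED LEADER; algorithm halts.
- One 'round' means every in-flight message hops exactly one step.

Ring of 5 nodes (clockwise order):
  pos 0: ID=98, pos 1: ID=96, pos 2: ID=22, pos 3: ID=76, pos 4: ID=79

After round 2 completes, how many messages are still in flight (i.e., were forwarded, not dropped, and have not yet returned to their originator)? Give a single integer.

Round 1: pos1(id96) recv 98: fwd; pos2(id22) recv 96: fwd; pos3(id76) recv 22: drop; pos4(id79) recv 76: drop; pos0(id98) recv 79: drop
Round 2: pos2(id22) recv 98: fwd; pos3(id76) recv 96: fwd
After round 2: 2 messages still in flight

Answer: 2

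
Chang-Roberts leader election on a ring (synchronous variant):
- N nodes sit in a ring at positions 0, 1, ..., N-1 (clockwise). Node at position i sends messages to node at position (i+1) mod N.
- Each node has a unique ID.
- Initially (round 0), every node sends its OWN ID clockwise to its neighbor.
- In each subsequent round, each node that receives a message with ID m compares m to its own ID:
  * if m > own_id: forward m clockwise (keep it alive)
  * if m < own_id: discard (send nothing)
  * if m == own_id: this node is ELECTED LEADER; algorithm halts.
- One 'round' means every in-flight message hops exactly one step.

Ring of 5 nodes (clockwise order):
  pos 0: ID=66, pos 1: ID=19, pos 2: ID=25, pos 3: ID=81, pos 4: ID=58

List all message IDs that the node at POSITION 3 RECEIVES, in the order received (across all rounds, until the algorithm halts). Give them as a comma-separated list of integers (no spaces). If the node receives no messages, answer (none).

Answer: 25,66,81

Derivation:
Round 1: pos1(id19) recv 66: fwd; pos2(id25) recv 19: drop; pos3(id81) recv 25: drop; pos4(id58) recv 81: fwd; pos0(id66) recv 58: drop
Round 2: pos2(id25) recv 66: fwd; pos0(id66) recv 81: fwd
Round 3: pos3(id81) recv 66: drop; pos1(id19) recv 81: fwd
Round 4: pos2(id25) recv 81: fwd
Round 5: pos3(id81) recv 81: ELECTED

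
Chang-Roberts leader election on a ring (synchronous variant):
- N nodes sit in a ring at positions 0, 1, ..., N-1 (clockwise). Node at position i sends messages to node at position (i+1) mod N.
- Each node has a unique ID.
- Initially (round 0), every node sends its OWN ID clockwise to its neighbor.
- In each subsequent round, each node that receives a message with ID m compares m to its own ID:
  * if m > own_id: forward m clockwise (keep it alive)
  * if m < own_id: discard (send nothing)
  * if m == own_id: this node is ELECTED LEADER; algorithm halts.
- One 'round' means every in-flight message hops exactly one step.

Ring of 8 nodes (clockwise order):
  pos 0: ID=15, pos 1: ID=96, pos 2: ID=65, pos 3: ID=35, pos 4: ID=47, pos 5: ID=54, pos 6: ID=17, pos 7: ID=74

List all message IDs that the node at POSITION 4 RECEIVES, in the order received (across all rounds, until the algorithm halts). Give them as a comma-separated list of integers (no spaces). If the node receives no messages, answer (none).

Answer: 35,65,96

Derivation:
Round 1: pos1(id96) recv 15: drop; pos2(id65) recv 96: fwd; pos3(id35) recv 65: fwd; pos4(id47) recv 35: drop; pos5(id54) recv 47: drop; pos6(id17) recv 54: fwd; pos7(id74) recv 17: drop; pos0(id15) recv 74: fwd
Round 2: pos3(id35) recv 96: fwd; pos4(id47) recv 65: fwd; pos7(id74) recv 54: drop; pos1(id96) recv 74: drop
Round 3: pos4(id47) recv 96: fwd; pos5(id54) recv 65: fwd
Round 4: pos5(id54) recv 96: fwd; pos6(id17) recv 65: fwd
Round 5: pos6(id17) recv 96: fwd; pos7(id74) recv 65: drop
Round 6: pos7(id74) recv 96: fwd
Round 7: pos0(id15) recv 96: fwd
Round 8: pos1(id96) recv 96: ELECTED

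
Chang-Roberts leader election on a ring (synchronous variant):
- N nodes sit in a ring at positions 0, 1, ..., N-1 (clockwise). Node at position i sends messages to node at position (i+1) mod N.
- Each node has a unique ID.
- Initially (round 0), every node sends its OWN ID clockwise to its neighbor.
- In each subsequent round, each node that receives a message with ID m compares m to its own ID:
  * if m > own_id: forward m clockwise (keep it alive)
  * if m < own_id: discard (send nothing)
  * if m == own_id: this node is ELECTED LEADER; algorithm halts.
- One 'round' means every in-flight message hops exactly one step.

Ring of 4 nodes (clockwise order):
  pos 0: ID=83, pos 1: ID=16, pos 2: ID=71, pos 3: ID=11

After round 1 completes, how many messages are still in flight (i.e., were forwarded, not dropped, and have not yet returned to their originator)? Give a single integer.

Round 1: pos1(id16) recv 83: fwd; pos2(id71) recv 16: drop; pos3(id11) recv 71: fwd; pos0(id83) recv 11: drop
After round 1: 2 messages still in flight

Answer: 2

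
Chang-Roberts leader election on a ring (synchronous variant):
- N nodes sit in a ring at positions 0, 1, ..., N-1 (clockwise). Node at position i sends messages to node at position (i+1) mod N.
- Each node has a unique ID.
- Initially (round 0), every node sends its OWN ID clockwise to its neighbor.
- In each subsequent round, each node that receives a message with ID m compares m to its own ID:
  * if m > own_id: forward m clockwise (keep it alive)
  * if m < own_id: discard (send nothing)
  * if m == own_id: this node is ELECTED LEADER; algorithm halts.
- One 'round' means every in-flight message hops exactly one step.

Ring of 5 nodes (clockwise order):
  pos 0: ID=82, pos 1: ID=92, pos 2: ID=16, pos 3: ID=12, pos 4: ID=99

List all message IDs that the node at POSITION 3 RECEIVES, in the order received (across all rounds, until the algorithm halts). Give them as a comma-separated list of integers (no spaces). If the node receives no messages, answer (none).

Round 1: pos1(id92) recv 82: drop; pos2(id16) recv 92: fwd; pos3(id12) recv 16: fwd; pos4(id99) recv 12: drop; pos0(id82) recv 99: fwd
Round 2: pos3(id12) recv 92: fwd; pos4(id99) recv 16: drop; pos1(id92) recv 99: fwd
Round 3: pos4(id99) recv 92: drop; pos2(id16) recv 99: fwd
Round 4: pos3(id12) recv 99: fwd
Round 5: pos4(id99) recv 99: ELECTED

Answer: 16,92,99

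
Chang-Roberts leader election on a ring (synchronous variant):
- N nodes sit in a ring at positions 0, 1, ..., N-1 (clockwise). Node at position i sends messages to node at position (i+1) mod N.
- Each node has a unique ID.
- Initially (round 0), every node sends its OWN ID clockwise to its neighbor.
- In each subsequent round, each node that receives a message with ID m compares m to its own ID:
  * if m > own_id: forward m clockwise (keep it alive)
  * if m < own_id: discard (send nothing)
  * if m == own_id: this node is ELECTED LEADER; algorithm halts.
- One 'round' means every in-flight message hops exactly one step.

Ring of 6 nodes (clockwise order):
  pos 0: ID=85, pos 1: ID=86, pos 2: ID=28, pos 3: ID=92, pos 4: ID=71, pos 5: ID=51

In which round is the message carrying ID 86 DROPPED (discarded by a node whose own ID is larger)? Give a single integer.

Answer: 2

Derivation:
Round 1: pos1(id86) recv 85: drop; pos2(id28) recv 86: fwd; pos3(id92) recv 28: drop; pos4(id71) recv 92: fwd; pos5(id51) recv 71: fwd; pos0(id85) recv 51: drop
Round 2: pos3(id92) recv 86: drop; pos5(id51) recv 92: fwd; pos0(id85) recv 71: drop
Round 3: pos0(id85) recv 92: fwd
Round 4: pos1(id86) recv 92: fwd
Round 5: pos2(id28) recv 92: fwd
Round 6: pos3(id92) recv 92: ELECTED
Message ID 86 originates at pos 1; dropped at pos 3 in round 2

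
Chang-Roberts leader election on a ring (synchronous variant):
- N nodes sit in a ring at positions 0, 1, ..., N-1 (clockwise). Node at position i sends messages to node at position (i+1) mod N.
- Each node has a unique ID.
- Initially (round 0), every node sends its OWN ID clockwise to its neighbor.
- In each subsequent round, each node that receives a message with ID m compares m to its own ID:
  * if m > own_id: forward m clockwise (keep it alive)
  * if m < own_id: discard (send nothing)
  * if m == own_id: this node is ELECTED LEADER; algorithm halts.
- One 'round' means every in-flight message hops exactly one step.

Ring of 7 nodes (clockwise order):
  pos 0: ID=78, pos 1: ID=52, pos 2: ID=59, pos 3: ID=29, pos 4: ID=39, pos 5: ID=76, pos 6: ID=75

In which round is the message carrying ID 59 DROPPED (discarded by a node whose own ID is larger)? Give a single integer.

Answer: 3

Derivation:
Round 1: pos1(id52) recv 78: fwd; pos2(id59) recv 52: drop; pos3(id29) recv 59: fwd; pos4(id39) recv 29: drop; pos5(id76) recv 39: drop; pos6(id75) recv 76: fwd; pos0(id78) recv 75: drop
Round 2: pos2(id59) recv 78: fwd; pos4(id39) recv 59: fwd; pos0(id78) recv 76: drop
Round 3: pos3(id29) recv 78: fwd; pos5(id76) recv 59: drop
Round 4: pos4(id39) recv 78: fwd
Round 5: pos5(id76) recv 78: fwd
Round 6: pos6(id75) recv 78: fwd
Round 7: pos0(id78) recv 78: ELECTED
Message ID 59 originates at pos 2; dropped at pos 5 in round 3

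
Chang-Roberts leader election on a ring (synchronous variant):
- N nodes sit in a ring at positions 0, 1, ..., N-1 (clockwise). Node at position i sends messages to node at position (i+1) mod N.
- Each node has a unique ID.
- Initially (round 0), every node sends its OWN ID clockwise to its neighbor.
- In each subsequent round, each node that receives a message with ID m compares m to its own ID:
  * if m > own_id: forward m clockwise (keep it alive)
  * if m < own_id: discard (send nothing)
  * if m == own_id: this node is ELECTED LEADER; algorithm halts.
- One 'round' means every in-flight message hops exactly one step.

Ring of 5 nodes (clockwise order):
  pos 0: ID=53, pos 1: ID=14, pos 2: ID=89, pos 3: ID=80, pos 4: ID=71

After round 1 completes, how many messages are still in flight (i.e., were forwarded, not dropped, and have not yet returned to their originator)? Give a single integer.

Round 1: pos1(id14) recv 53: fwd; pos2(id89) recv 14: drop; pos3(id80) recv 89: fwd; pos4(id71) recv 80: fwd; pos0(id53) recv 71: fwd
After round 1: 4 messages still in flight

Answer: 4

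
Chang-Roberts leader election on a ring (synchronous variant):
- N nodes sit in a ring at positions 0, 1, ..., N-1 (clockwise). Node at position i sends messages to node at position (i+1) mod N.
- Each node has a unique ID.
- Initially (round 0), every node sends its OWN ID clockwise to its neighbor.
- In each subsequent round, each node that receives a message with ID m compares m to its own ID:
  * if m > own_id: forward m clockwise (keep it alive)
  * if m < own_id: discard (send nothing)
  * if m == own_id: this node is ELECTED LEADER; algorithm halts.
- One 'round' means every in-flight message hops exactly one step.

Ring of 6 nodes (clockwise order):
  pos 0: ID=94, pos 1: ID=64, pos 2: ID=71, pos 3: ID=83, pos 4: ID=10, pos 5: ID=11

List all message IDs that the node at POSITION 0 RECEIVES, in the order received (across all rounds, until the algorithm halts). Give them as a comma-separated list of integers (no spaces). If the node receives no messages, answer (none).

Answer: 11,83,94

Derivation:
Round 1: pos1(id64) recv 94: fwd; pos2(id71) recv 64: drop; pos3(id83) recv 71: drop; pos4(id10) recv 83: fwd; pos5(id11) recv 10: drop; pos0(id94) recv 11: drop
Round 2: pos2(id71) recv 94: fwd; pos5(id11) recv 83: fwd
Round 3: pos3(id83) recv 94: fwd; pos0(id94) recv 83: drop
Round 4: pos4(id10) recv 94: fwd
Round 5: pos5(id11) recv 94: fwd
Round 6: pos0(id94) recv 94: ELECTED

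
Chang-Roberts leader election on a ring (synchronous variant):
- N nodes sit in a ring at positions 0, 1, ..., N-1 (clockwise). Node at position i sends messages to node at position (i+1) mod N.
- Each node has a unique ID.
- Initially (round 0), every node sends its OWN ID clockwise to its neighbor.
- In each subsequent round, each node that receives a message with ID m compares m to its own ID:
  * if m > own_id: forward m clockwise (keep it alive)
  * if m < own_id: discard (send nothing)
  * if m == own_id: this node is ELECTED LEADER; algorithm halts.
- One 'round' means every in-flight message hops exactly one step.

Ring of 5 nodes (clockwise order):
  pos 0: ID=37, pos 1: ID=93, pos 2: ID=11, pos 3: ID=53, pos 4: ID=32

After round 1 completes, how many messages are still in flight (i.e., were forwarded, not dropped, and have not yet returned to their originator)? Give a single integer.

Answer: 2

Derivation:
Round 1: pos1(id93) recv 37: drop; pos2(id11) recv 93: fwd; pos3(id53) recv 11: drop; pos4(id32) recv 53: fwd; pos0(id37) recv 32: drop
After round 1: 2 messages still in flight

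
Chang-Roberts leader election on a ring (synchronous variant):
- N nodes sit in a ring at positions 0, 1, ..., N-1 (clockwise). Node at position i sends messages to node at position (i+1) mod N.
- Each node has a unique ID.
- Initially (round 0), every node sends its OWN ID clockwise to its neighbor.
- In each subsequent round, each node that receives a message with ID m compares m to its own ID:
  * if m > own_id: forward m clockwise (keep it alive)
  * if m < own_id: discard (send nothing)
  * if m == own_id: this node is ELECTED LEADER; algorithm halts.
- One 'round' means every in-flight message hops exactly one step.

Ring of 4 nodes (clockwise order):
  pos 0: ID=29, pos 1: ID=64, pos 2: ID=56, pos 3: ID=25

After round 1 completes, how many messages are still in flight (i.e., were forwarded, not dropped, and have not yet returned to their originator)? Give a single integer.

Round 1: pos1(id64) recv 29: drop; pos2(id56) recv 64: fwd; pos3(id25) recv 56: fwd; pos0(id29) recv 25: drop
After round 1: 2 messages still in flight

Answer: 2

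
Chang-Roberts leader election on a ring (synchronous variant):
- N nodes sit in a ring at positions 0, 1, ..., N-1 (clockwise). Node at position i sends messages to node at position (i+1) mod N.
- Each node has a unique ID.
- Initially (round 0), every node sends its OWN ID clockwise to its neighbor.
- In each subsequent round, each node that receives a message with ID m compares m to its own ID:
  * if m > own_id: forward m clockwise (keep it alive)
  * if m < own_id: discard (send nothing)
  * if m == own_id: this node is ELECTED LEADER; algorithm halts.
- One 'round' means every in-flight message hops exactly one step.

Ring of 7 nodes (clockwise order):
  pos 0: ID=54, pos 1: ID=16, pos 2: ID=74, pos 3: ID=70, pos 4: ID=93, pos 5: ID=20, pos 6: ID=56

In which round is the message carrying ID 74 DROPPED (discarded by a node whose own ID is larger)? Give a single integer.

Round 1: pos1(id16) recv 54: fwd; pos2(id74) recv 16: drop; pos3(id70) recv 74: fwd; pos4(id93) recv 70: drop; pos5(id20) recv 93: fwd; pos6(id56) recv 20: drop; pos0(id54) recv 56: fwd
Round 2: pos2(id74) recv 54: drop; pos4(id93) recv 74: drop; pos6(id56) recv 93: fwd; pos1(id16) recv 56: fwd
Round 3: pos0(id54) recv 93: fwd; pos2(id74) recv 56: drop
Round 4: pos1(id16) recv 93: fwd
Round 5: pos2(id74) recv 93: fwd
Round 6: pos3(id70) recv 93: fwd
Round 7: pos4(id93) recv 93: ELECTED
Message ID 74 originates at pos 2; dropped at pos 4 in round 2

Answer: 2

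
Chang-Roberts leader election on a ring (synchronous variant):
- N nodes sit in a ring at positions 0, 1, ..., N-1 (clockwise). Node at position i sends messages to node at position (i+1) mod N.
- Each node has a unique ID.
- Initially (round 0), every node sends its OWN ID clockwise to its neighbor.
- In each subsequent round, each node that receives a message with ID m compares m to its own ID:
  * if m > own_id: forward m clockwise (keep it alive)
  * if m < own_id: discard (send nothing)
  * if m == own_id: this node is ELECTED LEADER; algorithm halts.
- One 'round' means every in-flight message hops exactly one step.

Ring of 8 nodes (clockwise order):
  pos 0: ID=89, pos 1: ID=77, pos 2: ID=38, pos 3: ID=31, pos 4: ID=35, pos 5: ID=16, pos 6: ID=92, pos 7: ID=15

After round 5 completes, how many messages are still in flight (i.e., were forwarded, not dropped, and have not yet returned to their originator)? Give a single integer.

Round 1: pos1(id77) recv 89: fwd; pos2(id38) recv 77: fwd; pos3(id31) recv 38: fwd; pos4(id35) recv 31: drop; pos5(id16) recv 35: fwd; pos6(id92) recv 16: drop; pos7(id15) recv 92: fwd; pos0(id89) recv 15: drop
Round 2: pos2(id38) recv 89: fwd; pos3(id31) recv 77: fwd; pos4(id35) recv 38: fwd; pos6(id92) recv 35: drop; pos0(id89) recv 92: fwd
Round 3: pos3(id31) recv 89: fwd; pos4(id35) recv 77: fwd; pos5(id16) recv 38: fwd; pos1(id77) recv 92: fwd
Round 4: pos4(id35) recv 89: fwd; pos5(id16) recv 77: fwd; pos6(id92) recv 38: drop; pos2(id38) recv 92: fwd
Round 5: pos5(id16) recv 89: fwd; pos6(id92) recv 77: drop; pos3(id31) recv 92: fwd
After round 5: 2 messages still in flight

Answer: 2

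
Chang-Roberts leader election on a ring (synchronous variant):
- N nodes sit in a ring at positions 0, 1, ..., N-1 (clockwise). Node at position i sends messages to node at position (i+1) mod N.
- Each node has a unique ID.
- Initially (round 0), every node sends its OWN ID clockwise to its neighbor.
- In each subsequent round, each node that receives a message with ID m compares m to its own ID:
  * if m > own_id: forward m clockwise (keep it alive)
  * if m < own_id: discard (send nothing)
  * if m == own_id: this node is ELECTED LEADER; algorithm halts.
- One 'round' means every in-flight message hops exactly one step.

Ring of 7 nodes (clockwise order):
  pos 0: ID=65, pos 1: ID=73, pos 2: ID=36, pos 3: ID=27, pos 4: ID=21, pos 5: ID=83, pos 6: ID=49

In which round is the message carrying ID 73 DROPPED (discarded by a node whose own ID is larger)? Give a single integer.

Answer: 4

Derivation:
Round 1: pos1(id73) recv 65: drop; pos2(id36) recv 73: fwd; pos3(id27) recv 36: fwd; pos4(id21) recv 27: fwd; pos5(id83) recv 21: drop; pos6(id49) recv 83: fwd; pos0(id65) recv 49: drop
Round 2: pos3(id27) recv 73: fwd; pos4(id21) recv 36: fwd; pos5(id83) recv 27: drop; pos0(id65) recv 83: fwd
Round 3: pos4(id21) recv 73: fwd; pos5(id83) recv 36: drop; pos1(id73) recv 83: fwd
Round 4: pos5(id83) recv 73: drop; pos2(id36) recv 83: fwd
Round 5: pos3(id27) recv 83: fwd
Round 6: pos4(id21) recv 83: fwd
Round 7: pos5(id83) recv 83: ELECTED
Message ID 73 originates at pos 1; dropped at pos 5 in round 4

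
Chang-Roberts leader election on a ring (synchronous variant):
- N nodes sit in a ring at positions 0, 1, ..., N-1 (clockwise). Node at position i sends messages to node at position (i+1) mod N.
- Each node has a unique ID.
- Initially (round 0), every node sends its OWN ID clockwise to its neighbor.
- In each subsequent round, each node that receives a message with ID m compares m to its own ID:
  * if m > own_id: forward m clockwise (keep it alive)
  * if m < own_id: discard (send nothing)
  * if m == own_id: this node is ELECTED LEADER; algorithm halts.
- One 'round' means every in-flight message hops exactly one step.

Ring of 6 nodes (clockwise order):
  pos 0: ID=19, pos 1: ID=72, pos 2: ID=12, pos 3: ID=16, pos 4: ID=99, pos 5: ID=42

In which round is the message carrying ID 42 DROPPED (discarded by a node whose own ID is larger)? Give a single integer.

Answer: 2

Derivation:
Round 1: pos1(id72) recv 19: drop; pos2(id12) recv 72: fwd; pos3(id16) recv 12: drop; pos4(id99) recv 16: drop; pos5(id42) recv 99: fwd; pos0(id19) recv 42: fwd
Round 2: pos3(id16) recv 72: fwd; pos0(id19) recv 99: fwd; pos1(id72) recv 42: drop
Round 3: pos4(id99) recv 72: drop; pos1(id72) recv 99: fwd
Round 4: pos2(id12) recv 99: fwd
Round 5: pos3(id16) recv 99: fwd
Round 6: pos4(id99) recv 99: ELECTED
Message ID 42 originates at pos 5; dropped at pos 1 in round 2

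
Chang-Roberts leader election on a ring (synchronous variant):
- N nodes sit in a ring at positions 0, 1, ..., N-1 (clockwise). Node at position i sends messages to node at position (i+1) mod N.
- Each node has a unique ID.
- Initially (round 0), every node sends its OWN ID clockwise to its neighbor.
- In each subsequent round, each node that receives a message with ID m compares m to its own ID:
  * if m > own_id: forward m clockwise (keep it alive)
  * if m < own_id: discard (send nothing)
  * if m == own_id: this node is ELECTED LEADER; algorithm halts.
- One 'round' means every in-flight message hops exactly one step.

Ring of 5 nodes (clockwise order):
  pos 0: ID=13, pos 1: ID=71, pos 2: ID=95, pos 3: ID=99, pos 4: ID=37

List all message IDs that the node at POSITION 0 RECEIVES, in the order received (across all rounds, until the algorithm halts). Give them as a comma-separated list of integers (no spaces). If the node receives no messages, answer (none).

Answer: 37,99

Derivation:
Round 1: pos1(id71) recv 13: drop; pos2(id95) recv 71: drop; pos3(id99) recv 95: drop; pos4(id37) recv 99: fwd; pos0(id13) recv 37: fwd
Round 2: pos0(id13) recv 99: fwd; pos1(id71) recv 37: drop
Round 3: pos1(id71) recv 99: fwd
Round 4: pos2(id95) recv 99: fwd
Round 5: pos3(id99) recv 99: ELECTED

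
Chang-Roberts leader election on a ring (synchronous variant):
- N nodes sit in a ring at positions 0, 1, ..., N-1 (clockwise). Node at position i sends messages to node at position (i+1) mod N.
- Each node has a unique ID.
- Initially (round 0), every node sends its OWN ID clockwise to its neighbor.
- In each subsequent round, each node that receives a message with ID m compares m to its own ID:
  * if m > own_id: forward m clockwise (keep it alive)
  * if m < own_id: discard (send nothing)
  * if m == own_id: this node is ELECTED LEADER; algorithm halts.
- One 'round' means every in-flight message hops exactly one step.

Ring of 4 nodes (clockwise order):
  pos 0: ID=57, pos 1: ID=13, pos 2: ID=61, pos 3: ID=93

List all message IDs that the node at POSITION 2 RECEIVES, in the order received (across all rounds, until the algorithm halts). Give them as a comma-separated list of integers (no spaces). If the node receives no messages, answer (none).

Answer: 13,57,93

Derivation:
Round 1: pos1(id13) recv 57: fwd; pos2(id61) recv 13: drop; pos3(id93) recv 61: drop; pos0(id57) recv 93: fwd
Round 2: pos2(id61) recv 57: drop; pos1(id13) recv 93: fwd
Round 3: pos2(id61) recv 93: fwd
Round 4: pos3(id93) recv 93: ELECTED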